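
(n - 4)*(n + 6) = n^2 + 2*n - 24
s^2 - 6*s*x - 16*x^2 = (s - 8*x)*(s + 2*x)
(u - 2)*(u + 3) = u^2 + u - 6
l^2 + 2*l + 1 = (l + 1)^2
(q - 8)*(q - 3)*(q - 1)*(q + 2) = q^4 - 10*q^3 + 11*q^2 + 46*q - 48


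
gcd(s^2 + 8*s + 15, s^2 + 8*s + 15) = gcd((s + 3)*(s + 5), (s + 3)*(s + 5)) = s^2 + 8*s + 15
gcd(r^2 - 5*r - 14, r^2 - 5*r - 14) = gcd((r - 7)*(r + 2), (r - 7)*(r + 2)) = r^2 - 5*r - 14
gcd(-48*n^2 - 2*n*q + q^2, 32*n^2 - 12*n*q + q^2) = -8*n + q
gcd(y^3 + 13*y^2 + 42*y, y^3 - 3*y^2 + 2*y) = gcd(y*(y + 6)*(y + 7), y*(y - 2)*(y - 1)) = y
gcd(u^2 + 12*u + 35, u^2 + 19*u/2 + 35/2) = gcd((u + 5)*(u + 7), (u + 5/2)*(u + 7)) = u + 7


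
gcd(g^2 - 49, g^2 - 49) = g^2 - 49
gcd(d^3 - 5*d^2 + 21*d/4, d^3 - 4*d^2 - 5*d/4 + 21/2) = d - 7/2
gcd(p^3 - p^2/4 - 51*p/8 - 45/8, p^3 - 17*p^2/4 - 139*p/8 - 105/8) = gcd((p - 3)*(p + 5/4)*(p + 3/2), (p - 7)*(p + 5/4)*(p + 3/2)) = p^2 + 11*p/4 + 15/8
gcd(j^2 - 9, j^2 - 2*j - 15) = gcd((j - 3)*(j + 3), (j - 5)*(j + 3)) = j + 3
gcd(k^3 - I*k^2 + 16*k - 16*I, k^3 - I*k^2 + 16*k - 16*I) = k^3 - I*k^2 + 16*k - 16*I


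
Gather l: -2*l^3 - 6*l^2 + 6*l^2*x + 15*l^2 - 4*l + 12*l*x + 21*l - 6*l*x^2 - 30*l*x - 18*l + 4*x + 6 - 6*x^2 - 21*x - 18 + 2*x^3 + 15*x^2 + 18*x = -2*l^3 + l^2*(6*x + 9) + l*(-6*x^2 - 18*x - 1) + 2*x^3 + 9*x^2 + x - 12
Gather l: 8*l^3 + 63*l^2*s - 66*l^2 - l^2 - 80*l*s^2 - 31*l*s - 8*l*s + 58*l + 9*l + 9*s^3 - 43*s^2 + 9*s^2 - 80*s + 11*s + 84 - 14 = 8*l^3 + l^2*(63*s - 67) + l*(-80*s^2 - 39*s + 67) + 9*s^3 - 34*s^2 - 69*s + 70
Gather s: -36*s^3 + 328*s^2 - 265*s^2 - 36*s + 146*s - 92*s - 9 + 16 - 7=-36*s^3 + 63*s^2 + 18*s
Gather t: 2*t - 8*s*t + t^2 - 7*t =t^2 + t*(-8*s - 5)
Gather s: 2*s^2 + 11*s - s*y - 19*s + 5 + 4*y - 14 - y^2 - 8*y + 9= 2*s^2 + s*(-y - 8) - y^2 - 4*y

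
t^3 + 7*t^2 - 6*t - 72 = (t - 3)*(t + 4)*(t + 6)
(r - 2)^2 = r^2 - 4*r + 4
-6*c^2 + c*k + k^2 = (-2*c + k)*(3*c + k)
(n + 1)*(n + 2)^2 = n^3 + 5*n^2 + 8*n + 4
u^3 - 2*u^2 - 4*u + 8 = (u - 2)^2*(u + 2)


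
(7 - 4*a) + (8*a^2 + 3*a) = 8*a^2 - a + 7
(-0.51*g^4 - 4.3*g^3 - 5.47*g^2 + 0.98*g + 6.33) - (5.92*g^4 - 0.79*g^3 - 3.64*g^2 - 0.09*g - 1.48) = -6.43*g^4 - 3.51*g^3 - 1.83*g^2 + 1.07*g + 7.81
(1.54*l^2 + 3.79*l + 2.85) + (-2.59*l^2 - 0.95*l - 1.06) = -1.05*l^2 + 2.84*l + 1.79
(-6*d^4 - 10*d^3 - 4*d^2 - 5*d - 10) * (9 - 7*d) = 42*d^5 + 16*d^4 - 62*d^3 - d^2 + 25*d - 90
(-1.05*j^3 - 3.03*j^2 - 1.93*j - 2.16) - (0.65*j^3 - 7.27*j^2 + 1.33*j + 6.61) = -1.7*j^3 + 4.24*j^2 - 3.26*j - 8.77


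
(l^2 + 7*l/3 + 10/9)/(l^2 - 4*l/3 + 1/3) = (9*l^2 + 21*l + 10)/(3*(3*l^2 - 4*l + 1))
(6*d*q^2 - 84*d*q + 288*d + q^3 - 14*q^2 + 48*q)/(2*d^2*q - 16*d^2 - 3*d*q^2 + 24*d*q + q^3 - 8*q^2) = (6*d*q - 36*d + q^2 - 6*q)/(2*d^2 - 3*d*q + q^2)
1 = 1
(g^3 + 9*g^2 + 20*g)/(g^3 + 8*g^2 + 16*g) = (g + 5)/(g + 4)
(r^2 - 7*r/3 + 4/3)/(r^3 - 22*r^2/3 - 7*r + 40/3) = (3*r - 4)/(3*r^2 - 19*r - 40)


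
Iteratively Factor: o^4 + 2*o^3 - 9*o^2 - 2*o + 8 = (o - 1)*(o^3 + 3*o^2 - 6*o - 8) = (o - 1)*(o + 1)*(o^2 + 2*o - 8) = (o - 1)*(o + 1)*(o + 4)*(o - 2)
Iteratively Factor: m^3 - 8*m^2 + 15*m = (m - 5)*(m^2 - 3*m) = (m - 5)*(m - 3)*(m)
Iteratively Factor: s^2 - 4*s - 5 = (s + 1)*(s - 5)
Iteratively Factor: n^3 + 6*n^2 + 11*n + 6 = (n + 2)*(n^2 + 4*n + 3) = (n + 2)*(n + 3)*(n + 1)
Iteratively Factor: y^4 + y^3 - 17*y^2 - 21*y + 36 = (y + 3)*(y^3 - 2*y^2 - 11*y + 12) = (y - 4)*(y + 3)*(y^2 + 2*y - 3) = (y - 4)*(y - 1)*(y + 3)*(y + 3)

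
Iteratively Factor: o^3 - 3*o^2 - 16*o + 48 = (o + 4)*(o^2 - 7*o + 12) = (o - 3)*(o + 4)*(o - 4)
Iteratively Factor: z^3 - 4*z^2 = (z - 4)*(z^2) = z*(z - 4)*(z)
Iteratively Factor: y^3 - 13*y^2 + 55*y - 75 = (y - 3)*(y^2 - 10*y + 25) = (y - 5)*(y - 3)*(y - 5)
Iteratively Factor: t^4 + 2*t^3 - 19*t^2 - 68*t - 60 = (t + 3)*(t^3 - t^2 - 16*t - 20) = (t - 5)*(t + 3)*(t^2 + 4*t + 4) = (t - 5)*(t + 2)*(t + 3)*(t + 2)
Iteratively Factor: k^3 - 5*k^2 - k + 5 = (k - 1)*(k^2 - 4*k - 5) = (k - 1)*(k + 1)*(k - 5)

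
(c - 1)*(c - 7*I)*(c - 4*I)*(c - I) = c^4 - c^3 - 12*I*c^3 - 39*c^2 + 12*I*c^2 + 39*c + 28*I*c - 28*I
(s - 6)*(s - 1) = s^2 - 7*s + 6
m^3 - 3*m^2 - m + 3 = (m - 3)*(m - 1)*(m + 1)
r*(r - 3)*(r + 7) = r^3 + 4*r^2 - 21*r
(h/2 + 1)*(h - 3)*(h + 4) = h^3/2 + 3*h^2/2 - 5*h - 12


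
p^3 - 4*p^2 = p^2*(p - 4)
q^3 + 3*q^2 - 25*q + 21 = (q - 3)*(q - 1)*(q + 7)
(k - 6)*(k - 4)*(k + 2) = k^3 - 8*k^2 + 4*k + 48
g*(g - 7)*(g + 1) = g^3 - 6*g^2 - 7*g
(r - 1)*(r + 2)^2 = r^3 + 3*r^2 - 4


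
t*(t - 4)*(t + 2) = t^3 - 2*t^2 - 8*t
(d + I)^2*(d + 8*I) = d^3 + 10*I*d^2 - 17*d - 8*I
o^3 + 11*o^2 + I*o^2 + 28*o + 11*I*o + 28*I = (o + 4)*(o + 7)*(o + I)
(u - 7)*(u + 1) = u^2 - 6*u - 7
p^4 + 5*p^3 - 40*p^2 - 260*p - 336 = (p - 7)*(p + 2)*(p + 4)*(p + 6)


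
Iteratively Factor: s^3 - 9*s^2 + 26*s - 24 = (s - 3)*(s^2 - 6*s + 8) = (s - 4)*(s - 3)*(s - 2)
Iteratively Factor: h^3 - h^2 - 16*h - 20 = (h + 2)*(h^2 - 3*h - 10) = (h + 2)^2*(h - 5)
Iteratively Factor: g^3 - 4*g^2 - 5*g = (g + 1)*(g^2 - 5*g) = (g - 5)*(g + 1)*(g)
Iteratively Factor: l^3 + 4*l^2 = (l + 4)*(l^2) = l*(l + 4)*(l)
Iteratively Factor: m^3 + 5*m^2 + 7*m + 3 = (m + 1)*(m^2 + 4*m + 3) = (m + 1)^2*(m + 3)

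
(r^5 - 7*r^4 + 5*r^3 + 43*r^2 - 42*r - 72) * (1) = r^5 - 7*r^4 + 5*r^3 + 43*r^2 - 42*r - 72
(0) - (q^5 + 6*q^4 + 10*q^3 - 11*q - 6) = -q^5 - 6*q^4 - 10*q^3 + 11*q + 6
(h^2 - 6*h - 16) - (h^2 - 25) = 9 - 6*h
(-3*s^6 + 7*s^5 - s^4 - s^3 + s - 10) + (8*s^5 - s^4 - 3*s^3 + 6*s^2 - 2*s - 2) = -3*s^6 + 15*s^5 - 2*s^4 - 4*s^3 + 6*s^2 - s - 12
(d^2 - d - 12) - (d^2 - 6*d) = 5*d - 12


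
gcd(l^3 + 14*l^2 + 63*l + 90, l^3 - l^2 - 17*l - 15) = l + 3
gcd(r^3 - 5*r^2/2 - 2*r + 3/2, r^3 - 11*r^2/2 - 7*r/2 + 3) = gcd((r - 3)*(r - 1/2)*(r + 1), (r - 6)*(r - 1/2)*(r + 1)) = r^2 + r/2 - 1/2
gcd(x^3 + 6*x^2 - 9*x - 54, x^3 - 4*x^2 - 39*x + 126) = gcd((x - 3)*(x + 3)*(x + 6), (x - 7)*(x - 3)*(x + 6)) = x^2 + 3*x - 18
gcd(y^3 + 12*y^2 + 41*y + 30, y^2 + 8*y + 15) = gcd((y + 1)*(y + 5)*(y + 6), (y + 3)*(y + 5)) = y + 5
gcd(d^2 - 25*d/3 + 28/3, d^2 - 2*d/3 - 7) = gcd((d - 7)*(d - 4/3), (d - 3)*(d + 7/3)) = 1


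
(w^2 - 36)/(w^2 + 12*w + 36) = (w - 6)/(w + 6)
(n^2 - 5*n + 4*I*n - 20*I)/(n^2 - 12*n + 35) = (n + 4*I)/(n - 7)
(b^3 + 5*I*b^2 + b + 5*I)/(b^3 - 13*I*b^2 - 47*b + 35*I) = (b^2 + 6*I*b - 5)/(b^2 - 12*I*b - 35)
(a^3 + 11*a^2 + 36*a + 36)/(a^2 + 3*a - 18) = (a^2 + 5*a + 6)/(a - 3)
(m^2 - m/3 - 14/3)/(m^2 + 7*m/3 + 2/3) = (3*m - 7)/(3*m + 1)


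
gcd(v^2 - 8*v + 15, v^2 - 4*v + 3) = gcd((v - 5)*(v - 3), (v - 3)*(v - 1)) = v - 3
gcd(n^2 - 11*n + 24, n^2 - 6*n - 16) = n - 8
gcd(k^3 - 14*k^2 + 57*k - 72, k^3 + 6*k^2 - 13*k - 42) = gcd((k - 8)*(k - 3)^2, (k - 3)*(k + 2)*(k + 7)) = k - 3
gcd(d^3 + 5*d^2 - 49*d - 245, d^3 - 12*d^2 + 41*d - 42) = d - 7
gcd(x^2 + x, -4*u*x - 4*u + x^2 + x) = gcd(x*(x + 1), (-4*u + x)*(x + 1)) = x + 1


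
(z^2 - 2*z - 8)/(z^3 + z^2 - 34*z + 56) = (z + 2)/(z^2 + 5*z - 14)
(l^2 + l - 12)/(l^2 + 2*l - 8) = (l - 3)/(l - 2)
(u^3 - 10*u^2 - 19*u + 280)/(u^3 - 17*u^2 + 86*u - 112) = (u + 5)/(u - 2)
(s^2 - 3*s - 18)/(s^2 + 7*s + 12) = (s - 6)/(s + 4)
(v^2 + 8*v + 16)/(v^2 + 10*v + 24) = (v + 4)/(v + 6)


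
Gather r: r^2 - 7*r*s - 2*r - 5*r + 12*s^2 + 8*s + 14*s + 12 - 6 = r^2 + r*(-7*s - 7) + 12*s^2 + 22*s + 6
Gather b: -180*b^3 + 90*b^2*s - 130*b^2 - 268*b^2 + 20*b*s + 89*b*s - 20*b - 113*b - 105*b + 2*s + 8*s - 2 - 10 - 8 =-180*b^3 + b^2*(90*s - 398) + b*(109*s - 238) + 10*s - 20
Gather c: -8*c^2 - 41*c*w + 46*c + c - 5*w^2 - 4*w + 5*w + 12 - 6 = -8*c^2 + c*(47 - 41*w) - 5*w^2 + w + 6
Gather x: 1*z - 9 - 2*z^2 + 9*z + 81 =-2*z^2 + 10*z + 72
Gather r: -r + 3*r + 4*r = 6*r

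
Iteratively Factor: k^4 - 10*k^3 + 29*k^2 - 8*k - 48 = (k - 3)*(k^3 - 7*k^2 + 8*k + 16) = (k - 3)*(k + 1)*(k^2 - 8*k + 16) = (k - 4)*(k - 3)*(k + 1)*(k - 4)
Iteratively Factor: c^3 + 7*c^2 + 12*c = (c + 4)*(c^2 + 3*c) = c*(c + 4)*(c + 3)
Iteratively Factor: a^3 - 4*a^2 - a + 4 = (a - 1)*(a^2 - 3*a - 4) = (a - 1)*(a + 1)*(a - 4)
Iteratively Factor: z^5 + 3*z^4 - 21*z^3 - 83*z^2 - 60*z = (z + 1)*(z^4 + 2*z^3 - 23*z^2 - 60*z) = z*(z + 1)*(z^3 + 2*z^2 - 23*z - 60) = z*(z - 5)*(z + 1)*(z^2 + 7*z + 12) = z*(z - 5)*(z + 1)*(z + 3)*(z + 4)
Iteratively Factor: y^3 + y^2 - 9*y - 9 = (y - 3)*(y^2 + 4*y + 3) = (y - 3)*(y + 3)*(y + 1)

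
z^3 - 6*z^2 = z^2*(z - 6)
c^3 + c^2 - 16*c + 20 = (c - 2)^2*(c + 5)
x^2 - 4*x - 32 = (x - 8)*(x + 4)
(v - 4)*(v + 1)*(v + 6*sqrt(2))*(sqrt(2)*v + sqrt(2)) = sqrt(2)*v^4 - 2*sqrt(2)*v^3 + 12*v^3 - 24*v^2 - 7*sqrt(2)*v^2 - 84*v - 4*sqrt(2)*v - 48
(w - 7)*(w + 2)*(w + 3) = w^3 - 2*w^2 - 29*w - 42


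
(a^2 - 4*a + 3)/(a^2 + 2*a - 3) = (a - 3)/(a + 3)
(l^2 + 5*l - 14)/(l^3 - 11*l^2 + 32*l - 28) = (l + 7)/(l^2 - 9*l + 14)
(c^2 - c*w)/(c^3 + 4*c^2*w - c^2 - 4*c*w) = (c - w)/(c^2 + 4*c*w - c - 4*w)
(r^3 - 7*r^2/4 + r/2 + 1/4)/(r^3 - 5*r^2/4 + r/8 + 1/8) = 2*(r - 1)/(2*r - 1)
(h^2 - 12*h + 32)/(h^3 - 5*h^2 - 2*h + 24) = (h - 8)/(h^2 - h - 6)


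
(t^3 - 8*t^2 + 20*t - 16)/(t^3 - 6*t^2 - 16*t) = (-t^3 + 8*t^2 - 20*t + 16)/(t*(-t^2 + 6*t + 16))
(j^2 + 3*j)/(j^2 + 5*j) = (j + 3)/(j + 5)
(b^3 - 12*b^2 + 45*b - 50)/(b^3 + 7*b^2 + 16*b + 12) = (b^3 - 12*b^2 + 45*b - 50)/(b^3 + 7*b^2 + 16*b + 12)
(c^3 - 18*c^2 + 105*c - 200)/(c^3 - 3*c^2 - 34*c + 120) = (c^2 - 13*c + 40)/(c^2 + 2*c - 24)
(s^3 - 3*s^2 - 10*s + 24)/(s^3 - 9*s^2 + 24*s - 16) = (s^2 + s - 6)/(s^2 - 5*s + 4)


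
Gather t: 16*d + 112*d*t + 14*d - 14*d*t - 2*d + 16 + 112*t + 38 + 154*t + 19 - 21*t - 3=28*d + t*(98*d + 245) + 70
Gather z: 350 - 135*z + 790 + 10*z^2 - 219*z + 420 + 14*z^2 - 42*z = 24*z^2 - 396*z + 1560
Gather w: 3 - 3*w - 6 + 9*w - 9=6*w - 12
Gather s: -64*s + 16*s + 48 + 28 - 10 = 66 - 48*s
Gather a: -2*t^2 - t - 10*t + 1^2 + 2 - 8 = -2*t^2 - 11*t - 5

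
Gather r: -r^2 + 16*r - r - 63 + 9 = -r^2 + 15*r - 54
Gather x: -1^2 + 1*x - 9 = x - 10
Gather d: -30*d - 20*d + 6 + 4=10 - 50*d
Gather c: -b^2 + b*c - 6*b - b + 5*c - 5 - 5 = -b^2 - 7*b + c*(b + 5) - 10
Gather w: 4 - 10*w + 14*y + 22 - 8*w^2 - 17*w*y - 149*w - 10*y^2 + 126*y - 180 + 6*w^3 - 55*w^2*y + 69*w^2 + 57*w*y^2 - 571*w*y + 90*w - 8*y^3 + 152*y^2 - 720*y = 6*w^3 + w^2*(61 - 55*y) + w*(57*y^2 - 588*y - 69) - 8*y^3 + 142*y^2 - 580*y - 154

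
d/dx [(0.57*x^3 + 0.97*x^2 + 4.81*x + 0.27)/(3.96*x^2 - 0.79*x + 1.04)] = (2.2572*x^4 - 0.9006*x^3 - 18.0355*x^2 - 0.1208*x + 5.2157)/(15.6816*x^4 - 6.2568*x^3 + 8.8609*x^2 - 1.6432*x + 1.0816)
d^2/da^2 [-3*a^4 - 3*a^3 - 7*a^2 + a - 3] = -36*a^2 - 18*a - 14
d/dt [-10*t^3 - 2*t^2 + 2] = 2*t*(-15*t - 2)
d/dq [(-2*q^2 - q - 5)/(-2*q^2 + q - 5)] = 2*(5 - 2*q^2)/(4*q^4 - 4*q^3 + 21*q^2 - 10*q + 25)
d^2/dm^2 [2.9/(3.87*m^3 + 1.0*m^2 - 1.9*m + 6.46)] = (-(67.338*m + 5.8)*(3.87*m^3 + 1.0*m^2 - 1.9*m + 6.46) + 2.9*(11.61*m^2 + 2.0*m - 1.9)*(23.22*m^2 + 4.0*m - 3.8))/(3.87*m^3 + 1.0*m^2 - 1.9*m + 6.46)^3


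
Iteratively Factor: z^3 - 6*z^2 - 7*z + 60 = (z - 4)*(z^2 - 2*z - 15) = (z - 4)*(z + 3)*(z - 5)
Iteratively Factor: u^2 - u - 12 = (u + 3)*(u - 4)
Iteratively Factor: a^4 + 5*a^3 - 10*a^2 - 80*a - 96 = (a + 2)*(a^3 + 3*a^2 - 16*a - 48) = (a + 2)*(a + 3)*(a^2 - 16) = (a - 4)*(a + 2)*(a + 3)*(a + 4)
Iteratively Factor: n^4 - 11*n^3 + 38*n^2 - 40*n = (n - 4)*(n^3 - 7*n^2 + 10*n) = (n - 4)*(n - 2)*(n^2 - 5*n) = (n - 5)*(n - 4)*(n - 2)*(n)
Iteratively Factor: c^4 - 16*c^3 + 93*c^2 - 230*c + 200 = (c - 5)*(c^3 - 11*c^2 + 38*c - 40) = (c - 5)^2*(c^2 - 6*c + 8) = (c - 5)^2*(c - 2)*(c - 4)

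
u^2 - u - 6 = (u - 3)*(u + 2)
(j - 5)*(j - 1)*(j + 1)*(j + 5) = j^4 - 26*j^2 + 25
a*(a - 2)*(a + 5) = a^3 + 3*a^2 - 10*a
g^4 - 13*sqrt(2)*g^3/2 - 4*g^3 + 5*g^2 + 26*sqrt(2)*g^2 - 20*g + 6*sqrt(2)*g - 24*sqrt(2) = (g - 4)*(g - 6*sqrt(2))*(g - sqrt(2))*(g + sqrt(2)/2)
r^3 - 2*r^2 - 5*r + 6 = (r - 3)*(r - 1)*(r + 2)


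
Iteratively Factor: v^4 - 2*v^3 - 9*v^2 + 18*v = (v + 3)*(v^3 - 5*v^2 + 6*v) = (v - 3)*(v + 3)*(v^2 - 2*v) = v*(v - 3)*(v + 3)*(v - 2)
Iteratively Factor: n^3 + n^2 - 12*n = (n)*(n^2 + n - 12) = n*(n + 4)*(n - 3)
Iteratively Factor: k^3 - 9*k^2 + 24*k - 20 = (k - 2)*(k^2 - 7*k + 10) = (k - 2)^2*(k - 5)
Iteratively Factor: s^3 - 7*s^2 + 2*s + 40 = (s - 5)*(s^2 - 2*s - 8) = (s - 5)*(s - 4)*(s + 2)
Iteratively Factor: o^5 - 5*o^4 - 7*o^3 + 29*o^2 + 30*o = (o + 2)*(o^4 - 7*o^3 + 7*o^2 + 15*o) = o*(o + 2)*(o^3 - 7*o^2 + 7*o + 15) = o*(o + 1)*(o + 2)*(o^2 - 8*o + 15) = o*(o - 5)*(o + 1)*(o + 2)*(o - 3)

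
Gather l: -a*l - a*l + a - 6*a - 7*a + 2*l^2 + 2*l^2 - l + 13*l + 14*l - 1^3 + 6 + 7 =-12*a + 4*l^2 + l*(26 - 2*a) + 12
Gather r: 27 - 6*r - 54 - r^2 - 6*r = -r^2 - 12*r - 27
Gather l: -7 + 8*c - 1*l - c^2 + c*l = -c^2 + 8*c + l*(c - 1) - 7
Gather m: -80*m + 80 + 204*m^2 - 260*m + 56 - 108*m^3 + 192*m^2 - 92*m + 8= -108*m^3 + 396*m^2 - 432*m + 144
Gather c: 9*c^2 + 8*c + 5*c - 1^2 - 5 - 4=9*c^2 + 13*c - 10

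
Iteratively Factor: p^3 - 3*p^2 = (p)*(p^2 - 3*p) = p*(p - 3)*(p)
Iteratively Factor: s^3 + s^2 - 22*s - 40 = (s + 4)*(s^2 - 3*s - 10) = (s + 2)*(s + 4)*(s - 5)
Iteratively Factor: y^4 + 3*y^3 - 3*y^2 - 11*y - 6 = (y + 1)*(y^3 + 2*y^2 - 5*y - 6) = (y - 2)*(y + 1)*(y^2 + 4*y + 3) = (y - 2)*(y + 1)^2*(y + 3)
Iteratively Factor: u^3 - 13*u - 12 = (u - 4)*(u^2 + 4*u + 3) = (u - 4)*(u + 3)*(u + 1)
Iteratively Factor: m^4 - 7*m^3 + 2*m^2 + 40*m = (m - 5)*(m^3 - 2*m^2 - 8*m) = (m - 5)*(m + 2)*(m^2 - 4*m) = (m - 5)*(m - 4)*(m + 2)*(m)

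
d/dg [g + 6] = 1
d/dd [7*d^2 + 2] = 14*d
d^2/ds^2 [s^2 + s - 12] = 2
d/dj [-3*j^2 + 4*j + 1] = 4 - 6*j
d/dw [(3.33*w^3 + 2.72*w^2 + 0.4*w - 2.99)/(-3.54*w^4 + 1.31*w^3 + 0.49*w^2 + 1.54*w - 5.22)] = (11.7882*w^6 + 19.2576*w^5 + 2.3165*w^4 - 33.13*w^3 - 36.4043*w^2 - 25.4666*w + 2.5166)/(12.5316*w^8 - 9.2748*w^7 - 1.7531*w^6 - 9.6194*w^5 + 41.2325*w^4 - 12.1672*w^3 - 2.744*w^2 - 16.0776*w + 27.2484)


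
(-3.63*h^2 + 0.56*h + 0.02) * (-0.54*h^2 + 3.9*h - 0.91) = 1.9602*h^4 - 14.4594*h^3 + 5.4765*h^2 - 0.4316*h - 0.0182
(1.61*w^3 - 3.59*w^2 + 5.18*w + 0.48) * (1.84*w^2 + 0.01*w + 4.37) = 2.9624*w^5 - 6.5895*w^4 + 16.531*w^3 - 14.7533*w^2 + 22.6414*w + 2.0976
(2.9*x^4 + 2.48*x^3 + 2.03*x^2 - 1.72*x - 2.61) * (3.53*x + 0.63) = 10.237*x^5 + 10.5814*x^4 + 8.7283*x^3 - 4.7927*x^2 - 10.2969*x - 1.6443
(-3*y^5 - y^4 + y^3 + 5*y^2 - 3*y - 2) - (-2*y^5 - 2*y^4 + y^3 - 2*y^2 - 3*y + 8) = -y^5 + y^4 + 7*y^2 - 10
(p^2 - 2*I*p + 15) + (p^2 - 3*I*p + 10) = 2*p^2 - 5*I*p + 25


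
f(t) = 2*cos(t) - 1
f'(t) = -2*sin(t)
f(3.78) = -2.61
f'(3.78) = 1.19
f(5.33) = 0.16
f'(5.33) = 1.63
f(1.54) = -0.94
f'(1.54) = -2.00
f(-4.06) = -2.21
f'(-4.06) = -1.59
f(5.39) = 0.25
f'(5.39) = 1.56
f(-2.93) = -2.96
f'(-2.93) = 0.42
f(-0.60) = 0.65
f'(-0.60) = 1.13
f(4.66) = -1.10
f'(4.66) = 2.00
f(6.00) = 0.92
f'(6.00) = 0.56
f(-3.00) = -2.98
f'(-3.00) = 0.28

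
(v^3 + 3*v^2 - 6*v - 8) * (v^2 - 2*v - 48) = v^5 + v^4 - 60*v^3 - 140*v^2 + 304*v + 384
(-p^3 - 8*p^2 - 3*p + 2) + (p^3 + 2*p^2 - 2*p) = -6*p^2 - 5*p + 2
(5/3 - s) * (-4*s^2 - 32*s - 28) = 4*s^3 + 76*s^2/3 - 76*s/3 - 140/3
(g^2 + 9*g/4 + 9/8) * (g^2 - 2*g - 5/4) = g^4 + g^3/4 - 37*g^2/8 - 81*g/16 - 45/32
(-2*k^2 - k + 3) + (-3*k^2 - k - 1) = -5*k^2 - 2*k + 2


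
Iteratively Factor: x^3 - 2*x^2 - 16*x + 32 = (x - 2)*(x^2 - 16) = (x - 4)*(x - 2)*(x + 4)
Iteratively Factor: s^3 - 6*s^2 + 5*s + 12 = (s - 4)*(s^2 - 2*s - 3) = (s - 4)*(s - 3)*(s + 1)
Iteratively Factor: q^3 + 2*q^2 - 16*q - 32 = (q + 4)*(q^2 - 2*q - 8) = (q - 4)*(q + 4)*(q + 2)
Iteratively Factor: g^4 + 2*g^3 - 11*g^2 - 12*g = (g - 3)*(g^3 + 5*g^2 + 4*g) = (g - 3)*(g + 4)*(g^2 + g) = (g - 3)*(g + 1)*(g + 4)*(g)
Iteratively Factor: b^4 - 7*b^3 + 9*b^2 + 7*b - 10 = (b - 5)*(b^3 - 2*b^2 - b + 2) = (b - 5)*(b - 2)*(b^2 - 1) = (b - 5)*(b - 2)*(b + 1)*(b - 1)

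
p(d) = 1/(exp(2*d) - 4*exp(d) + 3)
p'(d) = (-2*exp(2*d) + 4*exp(d))/(exp(2*d) - 4*exp(d) + 3)^2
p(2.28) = 0.02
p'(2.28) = -0.04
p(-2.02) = 0.40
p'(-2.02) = 0.08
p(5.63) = 0.00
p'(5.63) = -0.00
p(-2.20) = 0.39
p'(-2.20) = 0.06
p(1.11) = 14.31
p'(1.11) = -1284.83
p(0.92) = -1.35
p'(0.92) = -4.66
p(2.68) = 0.01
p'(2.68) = -0.01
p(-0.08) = 6.26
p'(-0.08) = 77.98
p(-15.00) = 0.33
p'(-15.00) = 0.00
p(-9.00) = 0.33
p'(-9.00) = 0.00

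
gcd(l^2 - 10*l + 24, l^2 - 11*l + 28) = l - 4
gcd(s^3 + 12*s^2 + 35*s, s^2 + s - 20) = s + 5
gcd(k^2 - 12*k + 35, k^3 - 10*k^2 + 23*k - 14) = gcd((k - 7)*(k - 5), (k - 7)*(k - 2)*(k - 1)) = k - 7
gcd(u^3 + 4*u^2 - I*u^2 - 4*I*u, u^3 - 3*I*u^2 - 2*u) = u^2 - I*u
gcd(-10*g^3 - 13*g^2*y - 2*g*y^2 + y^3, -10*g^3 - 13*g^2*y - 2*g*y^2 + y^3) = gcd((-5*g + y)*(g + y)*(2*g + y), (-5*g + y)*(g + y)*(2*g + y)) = -10*g^3 - 13*g^2*y - 2*g*y^2 + y^3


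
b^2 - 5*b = b*(b - 5)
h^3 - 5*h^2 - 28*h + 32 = (h - 8)*(h - 1)*(h + 4)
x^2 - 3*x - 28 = (x - 7)*(x + 4)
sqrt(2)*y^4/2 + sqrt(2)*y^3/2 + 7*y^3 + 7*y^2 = y^2*(y + 7*sqrt(2))*(sqrt(2)*y/2 + sqrt(2)/2)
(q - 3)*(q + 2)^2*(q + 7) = q^4 + 8*q^3 - q^2 - 68*q - 84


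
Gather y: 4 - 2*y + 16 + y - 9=11 - y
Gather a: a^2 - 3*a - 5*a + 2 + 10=a^2 - 8*a + 12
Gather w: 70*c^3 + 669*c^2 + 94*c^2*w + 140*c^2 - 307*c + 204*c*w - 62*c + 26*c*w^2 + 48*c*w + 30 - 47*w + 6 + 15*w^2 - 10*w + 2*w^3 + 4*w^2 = 70*c^3 + 809*c^2 - 369*c + 2*w^3 + w^2*(26*c + 19) + w*(94*c^2 + 252*c - 57) + 36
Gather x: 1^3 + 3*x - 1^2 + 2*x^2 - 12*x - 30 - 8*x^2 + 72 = -6*x^2 - 9*x + 42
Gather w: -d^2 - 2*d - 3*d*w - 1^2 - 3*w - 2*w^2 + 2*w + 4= -d^2 - 2*d - 2*w^2 + w*(-3*d - 1) + 3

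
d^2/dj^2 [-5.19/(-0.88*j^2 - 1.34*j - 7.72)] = (-8.038272*j^2 - 12.240096*j + 5.19*(1.76*j + 1.34)*(3.52*j + 2.68) - 70.517568)/(0.88*j^2 + 1.34*j + 7.72)^3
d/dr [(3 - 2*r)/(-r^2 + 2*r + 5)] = 2*(-r^2 + 3*r - 8)/(r^4 - 4*r^3 - 6*r^2 + 20*r + 25)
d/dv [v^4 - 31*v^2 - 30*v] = 4*v^3 - 62*v - 30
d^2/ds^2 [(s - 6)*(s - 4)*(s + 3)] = 6*s - 14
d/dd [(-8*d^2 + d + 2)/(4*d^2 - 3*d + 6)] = 4*(5*d^2 - 28*d + 3)/(16*d^4 - 24*d^3 + 57*d^2 - 36*d + 36)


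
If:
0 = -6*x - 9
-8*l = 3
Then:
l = -3/8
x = -3/2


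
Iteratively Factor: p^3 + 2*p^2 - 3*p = (p + 3)*(p^2 - p) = (p - 1)*(p + 3)*(p)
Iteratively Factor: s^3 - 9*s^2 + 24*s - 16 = (s - 4)*(s^2 - 5*s + 4) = (s - 4)*(s - 1)*(s - 4)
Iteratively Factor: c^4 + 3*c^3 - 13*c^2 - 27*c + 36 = (c + 4)*(c^3 - c^2 - 9*c + 9) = (c + 3)*(c + 4)*(c^2 - 4*c + 3) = (c - 1)*(c + 3)*(c + 4)*(c - 3)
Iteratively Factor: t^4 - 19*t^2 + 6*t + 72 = (t - 3)*(t^3 + 3*t^2 - 10*t - 24) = (t - 3)^2*(t^2 + 6*t + 8) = (t - 3)^2*(t + 2)*(t + 4)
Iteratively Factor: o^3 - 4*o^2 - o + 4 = (o - 1)*(o^2 - 3*o - 4) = (o - 4)*(o - 1)*(o + 1)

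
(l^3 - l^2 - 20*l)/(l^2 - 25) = l*(l + 4)/(l + 5)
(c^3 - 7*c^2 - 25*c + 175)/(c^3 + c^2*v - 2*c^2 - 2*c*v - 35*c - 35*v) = (c - 5)/(c + v)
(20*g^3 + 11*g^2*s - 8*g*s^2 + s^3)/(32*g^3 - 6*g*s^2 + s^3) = (-5*g^2 - 4*g*s + s^2)/(-8*g^2 - 2*g*s + s^2)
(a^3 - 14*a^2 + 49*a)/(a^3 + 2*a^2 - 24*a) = (a^2 - 14*a + 49)/(a^2 + 2*a - 24)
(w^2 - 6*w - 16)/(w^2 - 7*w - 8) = (w + 2)/(w + 1)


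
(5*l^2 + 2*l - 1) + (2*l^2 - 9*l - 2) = 7*l^2 - 7*l - 3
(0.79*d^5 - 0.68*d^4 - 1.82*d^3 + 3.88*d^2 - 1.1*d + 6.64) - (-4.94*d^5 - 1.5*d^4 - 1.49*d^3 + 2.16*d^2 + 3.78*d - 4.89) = 5.73*d^5 + 0.82*d^4 - 0.33*d^3 + 1.72*d^2 - 4.88*d + 11.53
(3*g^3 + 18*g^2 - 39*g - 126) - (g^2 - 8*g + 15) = 3*g^3 + 17*g^2 - 31*g - 141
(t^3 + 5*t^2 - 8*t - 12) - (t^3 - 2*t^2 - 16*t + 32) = 7*t^2 + 8*t - 44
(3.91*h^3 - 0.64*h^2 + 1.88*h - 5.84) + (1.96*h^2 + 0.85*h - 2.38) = 3.91*h^3 + 1.32*h^2 + 2.73*h - 8.22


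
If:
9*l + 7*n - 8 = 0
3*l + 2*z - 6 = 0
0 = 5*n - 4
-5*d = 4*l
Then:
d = -16/75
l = 4/15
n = 4/5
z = 13/5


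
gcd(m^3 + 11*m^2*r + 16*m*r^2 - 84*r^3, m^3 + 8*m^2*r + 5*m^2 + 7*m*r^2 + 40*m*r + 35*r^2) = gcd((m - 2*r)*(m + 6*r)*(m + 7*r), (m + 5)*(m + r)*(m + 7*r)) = m + 7*r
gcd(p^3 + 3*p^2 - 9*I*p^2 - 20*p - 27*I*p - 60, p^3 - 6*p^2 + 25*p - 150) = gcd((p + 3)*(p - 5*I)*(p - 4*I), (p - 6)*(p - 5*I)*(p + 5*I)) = p - 5*I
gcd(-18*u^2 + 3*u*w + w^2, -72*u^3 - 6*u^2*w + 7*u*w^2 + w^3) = 18*u^2 - 3*u*w - w^2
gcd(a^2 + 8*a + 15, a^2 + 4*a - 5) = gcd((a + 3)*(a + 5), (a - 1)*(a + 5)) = a + 5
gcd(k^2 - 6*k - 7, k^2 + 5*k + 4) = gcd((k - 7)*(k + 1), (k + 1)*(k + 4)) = k + 1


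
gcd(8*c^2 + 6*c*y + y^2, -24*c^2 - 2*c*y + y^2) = 4*c + y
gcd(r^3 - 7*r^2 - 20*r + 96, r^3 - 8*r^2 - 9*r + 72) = r^2 - 11*r + 24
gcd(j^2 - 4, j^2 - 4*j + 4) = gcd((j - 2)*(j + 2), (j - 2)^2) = j - 2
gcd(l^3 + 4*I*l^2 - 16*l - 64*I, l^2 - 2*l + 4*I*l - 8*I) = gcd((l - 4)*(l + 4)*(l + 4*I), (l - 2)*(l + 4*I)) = l + 4*I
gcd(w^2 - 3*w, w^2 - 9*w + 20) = 1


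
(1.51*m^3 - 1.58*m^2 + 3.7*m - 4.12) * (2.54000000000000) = 3.8354*m^3 - 4.0132*m^2 + 9.398*m - 10.4648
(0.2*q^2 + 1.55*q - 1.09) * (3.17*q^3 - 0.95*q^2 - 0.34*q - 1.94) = 0.634*q^5 + 4.7235*q^4 - 4.9958*q^3 + 0.1205*q^2 - 2.6364*q + 2.1146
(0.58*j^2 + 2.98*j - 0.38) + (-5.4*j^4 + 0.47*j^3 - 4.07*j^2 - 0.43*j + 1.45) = -5.4*j^4 + 0.47*j^3 - 3.49*j^2 + 2.55*j + 1.07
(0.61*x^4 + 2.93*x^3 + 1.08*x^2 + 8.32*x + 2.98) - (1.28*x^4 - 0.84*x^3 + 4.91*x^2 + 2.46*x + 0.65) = -0.67*x^4 + 3.77*x^3 - 3.83*x^2 + 5.86*x + 2.33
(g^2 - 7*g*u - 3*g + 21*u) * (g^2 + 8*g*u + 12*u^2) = g^4 + g^3*u - 3*g^3 - 44*g^2*u^2 - 3*g^2*u - 84*g*u^3 + 132*g*u^2 + 252*u^3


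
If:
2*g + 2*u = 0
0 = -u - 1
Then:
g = 1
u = -1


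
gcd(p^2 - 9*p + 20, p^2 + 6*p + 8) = 1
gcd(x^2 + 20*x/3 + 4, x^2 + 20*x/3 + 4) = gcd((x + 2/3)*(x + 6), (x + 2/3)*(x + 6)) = x^2 + 20*x/3 + 4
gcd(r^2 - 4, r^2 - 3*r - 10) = r + 2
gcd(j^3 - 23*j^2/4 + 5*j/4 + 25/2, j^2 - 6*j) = 1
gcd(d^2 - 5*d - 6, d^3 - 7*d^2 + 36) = d - 6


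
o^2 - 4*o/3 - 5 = (o - 3)*(o + 5/3)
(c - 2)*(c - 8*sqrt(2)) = c^2 - 8*sqrt(2)*c - 2*c + 16*sqrt(2)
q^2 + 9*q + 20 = (q + 4)*(q + 5)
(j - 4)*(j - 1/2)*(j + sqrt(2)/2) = j^3 - 9*j^2/2 + sqrt(2)*j^2/2 - 9*sqrt(2)*j/4 + 2*j + sqrt(2)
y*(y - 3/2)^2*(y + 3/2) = y^4 - 3*y^3/2 - 9*y^2/4 + 27*y/8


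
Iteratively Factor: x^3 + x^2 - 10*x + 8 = (x + 4)*(x^2 - 3*x + 2) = (x - 1)*(x + 4)*(x - 2)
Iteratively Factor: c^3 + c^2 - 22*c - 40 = (c - 5)*(c^2 + 6*c + 8) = (c - 5)*(c + 4)*(c + 2)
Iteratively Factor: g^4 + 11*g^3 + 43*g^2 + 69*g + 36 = (g + 4)*(g^3 + 7*g^2 + 15*g + 9) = (g + 1)*(g + 4)*(g^2 + 6*g + 9) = (g + 1)*(g + 3)*(g + 4)*(g + 3)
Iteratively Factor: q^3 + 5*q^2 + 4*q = (q + 4)*(q^2 + q) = (q + 1)*(q + 4)*(q)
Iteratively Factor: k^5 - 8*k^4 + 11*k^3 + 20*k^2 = (k)*(k^4 - 8*k^3 + 11*k^2 + 20*k) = k*(k - 5)*(k^3 - 3*k^2 - 4*k) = k*(k - 5)*(k - 4)*(k^2 + k) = k^2*(k - 5)*(k - 4)*(k + 1)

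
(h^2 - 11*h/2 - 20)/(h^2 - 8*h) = (h + 5/2)/h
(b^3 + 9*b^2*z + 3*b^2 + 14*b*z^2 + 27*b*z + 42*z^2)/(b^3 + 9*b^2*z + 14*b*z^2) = (b + 3)/b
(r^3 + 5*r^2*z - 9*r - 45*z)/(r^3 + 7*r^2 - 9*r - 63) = (r + 5*z)/(r + 7)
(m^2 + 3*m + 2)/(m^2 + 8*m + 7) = (m + 2)/(m + 7)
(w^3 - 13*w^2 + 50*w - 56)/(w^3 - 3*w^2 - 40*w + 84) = (w - 4)/(w + 6)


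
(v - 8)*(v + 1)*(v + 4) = v^3 - 3*v^2 - 36*v - 32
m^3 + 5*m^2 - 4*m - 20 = (m - 2)*(m + 2)*(m + 5)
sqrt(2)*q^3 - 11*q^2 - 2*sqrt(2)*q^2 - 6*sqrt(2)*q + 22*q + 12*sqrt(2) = (q - 2)*(q - 6*sqrt(2))*(sqrt(2)*q + 1)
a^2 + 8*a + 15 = (a + 3)*(a + 5)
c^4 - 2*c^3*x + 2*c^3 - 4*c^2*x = c^2*(c + 2)*(c - 2*x)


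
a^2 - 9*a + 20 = (a - 5)*(a - 4)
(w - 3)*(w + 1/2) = w^2 - 5*w/2 - 3/2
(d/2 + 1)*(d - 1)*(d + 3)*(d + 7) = d^4/2 + 11*d^3/2 + 29*d^2/2 + d/2 - 21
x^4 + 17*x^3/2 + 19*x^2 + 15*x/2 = x*(x + 1/2)*(x + 3)*(x + 5)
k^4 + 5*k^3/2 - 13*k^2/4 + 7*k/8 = k*(k - 1/2)^2*(k + 7/2)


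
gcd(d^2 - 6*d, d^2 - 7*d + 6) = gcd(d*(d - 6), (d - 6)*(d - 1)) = d - 6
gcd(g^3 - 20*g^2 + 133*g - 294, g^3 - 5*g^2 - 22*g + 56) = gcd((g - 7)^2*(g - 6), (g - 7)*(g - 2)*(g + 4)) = g - 7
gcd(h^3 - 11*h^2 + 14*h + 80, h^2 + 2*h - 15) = 1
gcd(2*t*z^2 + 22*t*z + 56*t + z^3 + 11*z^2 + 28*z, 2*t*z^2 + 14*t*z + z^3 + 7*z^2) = 2*t*z + 14*t + z^2 + 7*z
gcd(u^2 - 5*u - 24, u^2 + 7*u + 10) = 1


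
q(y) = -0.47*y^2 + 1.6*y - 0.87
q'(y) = 1.6 - 0.94*y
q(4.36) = -2.83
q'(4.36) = -2.50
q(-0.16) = -1.14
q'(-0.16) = 1.75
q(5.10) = -4.93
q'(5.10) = -3.19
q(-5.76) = -25.68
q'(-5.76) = 7.01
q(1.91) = 0.47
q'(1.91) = -0.20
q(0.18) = -0.60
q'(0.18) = 1.43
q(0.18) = -0.60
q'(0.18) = 1.43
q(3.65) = -1.29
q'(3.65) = -1.83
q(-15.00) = -130.62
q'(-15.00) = 15.70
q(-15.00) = -130.62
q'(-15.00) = 15.70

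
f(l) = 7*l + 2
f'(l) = 7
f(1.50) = 12.50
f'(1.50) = 7.00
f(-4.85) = -31.95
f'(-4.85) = 7.00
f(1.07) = 9.49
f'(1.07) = 7.00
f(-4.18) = -27.26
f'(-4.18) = 7.00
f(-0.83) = -3.81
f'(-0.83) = 7.00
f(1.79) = 14.53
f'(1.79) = 7.00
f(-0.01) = 1.93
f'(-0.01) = 7.00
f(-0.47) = -1.29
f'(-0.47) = 7.00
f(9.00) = 65.00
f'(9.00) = 7.00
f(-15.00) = -103.00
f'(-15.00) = 7.00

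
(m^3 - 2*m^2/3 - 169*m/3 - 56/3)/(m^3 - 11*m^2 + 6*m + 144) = (3*m^2 + 22*m + 7)/(3*(m^2 - 3*m - 18))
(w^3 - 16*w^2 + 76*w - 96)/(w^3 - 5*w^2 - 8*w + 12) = (w^2 - 10*w + 16)/(w^2 + w - 2)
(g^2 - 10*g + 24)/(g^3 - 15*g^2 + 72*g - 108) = (g - 4)/(g^2 - 9*g + 18)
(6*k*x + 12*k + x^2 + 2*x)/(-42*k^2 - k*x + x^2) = (x + 2)/(-7*k + x)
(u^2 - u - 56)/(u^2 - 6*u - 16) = (u + 7)/(u + 2)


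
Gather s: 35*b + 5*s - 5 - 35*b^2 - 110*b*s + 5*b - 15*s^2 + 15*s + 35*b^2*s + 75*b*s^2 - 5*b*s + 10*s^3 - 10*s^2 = -35*b^2 + 40*b + 10*s^3 + s^2*(75*b - 25) + s*(35*b^2 - 115*b + 20) - 5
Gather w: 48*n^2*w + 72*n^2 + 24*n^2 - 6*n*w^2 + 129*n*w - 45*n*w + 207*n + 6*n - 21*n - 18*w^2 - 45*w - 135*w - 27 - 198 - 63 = 96*n^2 + 192*n + w^2*(-6*n - 18) + w*(48*n^2 + 84*n - 180) - 288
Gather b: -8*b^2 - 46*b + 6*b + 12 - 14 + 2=-8*b^2 - 40*b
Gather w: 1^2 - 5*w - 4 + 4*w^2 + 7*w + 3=4*w^2 + 2*w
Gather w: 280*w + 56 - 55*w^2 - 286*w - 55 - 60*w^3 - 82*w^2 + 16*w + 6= -60*w^3 - 137*w^2 + 10*w + 7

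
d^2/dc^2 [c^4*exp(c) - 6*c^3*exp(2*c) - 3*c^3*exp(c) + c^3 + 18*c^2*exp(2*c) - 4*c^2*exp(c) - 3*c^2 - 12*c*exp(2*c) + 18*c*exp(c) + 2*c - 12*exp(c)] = c^4*exp(c) - 24*c^3*exp(2*c) + 5*c^3*exp(c) - 10*c^2*exp(c) + 60*c*exp(2*c) - 16*c*exp(c) + 6*c - 12*exp(2*c) + 16*exp(c) - 6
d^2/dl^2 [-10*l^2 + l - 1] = -20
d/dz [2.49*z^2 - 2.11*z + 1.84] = 4.98*z - 2.11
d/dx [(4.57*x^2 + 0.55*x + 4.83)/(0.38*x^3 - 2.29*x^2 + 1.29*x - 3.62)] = (-1.7366*x^4 - 0.417999999999999*x^3 + 1.6486*x^2 - 10.9654*x - 8.2217)/(0.1444*x^6 - 1.7404*x^5 + 6.2245*x^4 - 8.6594*x^3 + 18.2437*x^2 - 9.3396*x + 13.1044)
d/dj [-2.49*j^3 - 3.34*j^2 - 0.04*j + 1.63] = -7.47*j^2 - 6.68*j - 0.04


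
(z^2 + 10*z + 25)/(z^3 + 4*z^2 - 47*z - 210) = (z + 5)/(z^2 - z - 42)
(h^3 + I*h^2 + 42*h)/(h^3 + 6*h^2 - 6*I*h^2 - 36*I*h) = (h + 7*I)/(h + 6)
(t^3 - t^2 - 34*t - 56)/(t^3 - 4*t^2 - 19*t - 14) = (t + 4)/(t + 1)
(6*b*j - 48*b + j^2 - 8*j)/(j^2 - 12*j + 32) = (6*b + j)/(j - 4)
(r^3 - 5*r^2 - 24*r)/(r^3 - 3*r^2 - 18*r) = (r - 8)/(r - 6)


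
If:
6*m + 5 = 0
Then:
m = -5/6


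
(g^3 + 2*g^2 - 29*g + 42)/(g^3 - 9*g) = (g^2 + 5*g - 14)/(g*(g + 3))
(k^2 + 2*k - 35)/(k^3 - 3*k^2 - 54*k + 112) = (k - 5)/(k^2 - 10*k + 16)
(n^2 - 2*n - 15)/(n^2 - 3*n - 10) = (n + 3)/(n + 2)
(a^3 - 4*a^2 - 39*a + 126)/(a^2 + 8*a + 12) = (a^2 - 10*a + 21)/(a + 2)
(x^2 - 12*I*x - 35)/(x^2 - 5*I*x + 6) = (x^2 - 12*I*x - 35)/(x^2 - 5*I*x + 6)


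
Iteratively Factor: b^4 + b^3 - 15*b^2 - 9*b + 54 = (b - 2)*(b^3 + 3*b^2 - 9*b - 27) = (b - 2)*(b + 3)*(b^2 - 9) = (b - 2)*(b + 3)^2*(b - 3)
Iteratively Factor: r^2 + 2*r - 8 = (r + 4)*(r - 2)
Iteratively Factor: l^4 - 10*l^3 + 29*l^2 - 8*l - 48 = (l + 1)*(l^3 - 11*l^2 + 40*l - 48) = (l - 3)*(l + 1)*(l^2 - 8*l + 16) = (l - 4)*(l - 3)*(l + 1)*(l - 4)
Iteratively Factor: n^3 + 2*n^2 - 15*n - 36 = (n - 4)*(n^2 + 6*n + 9) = (n - 4)*(n + 3)*(n + 3)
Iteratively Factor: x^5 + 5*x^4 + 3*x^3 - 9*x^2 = (x + 3)*(x^4 + 2*x^3 - 3*x^2) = x*(x + 3)*(x^3 + 2*x^2 - 3*x) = x*(x + 3)^2*(x^2 - x) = x^2*(x + 3)^2*(x - 1)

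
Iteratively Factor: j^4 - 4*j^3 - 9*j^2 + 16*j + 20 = (j + 2)*(j^3 - 6*j^2 + 3*j + 10) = (j + 1)*(j + 2)*(j^2 - 7*j + 10) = (j - 2)*(j + 1)*(j + 2)*(j - 5)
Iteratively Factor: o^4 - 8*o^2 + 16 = (o - 2)*(o^3 + 2*o^2 - 4*o - 8) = (o - 2)^2*(o^2 + 4*o + 4) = (o - 2)^2*(o + 2)*(o + 2)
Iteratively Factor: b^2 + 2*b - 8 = (b - 2)*(b + 4)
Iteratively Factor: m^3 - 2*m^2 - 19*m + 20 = (m - 1)*(m^2 - m - 20) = (m - 5)*(m - 1)*(m + 4)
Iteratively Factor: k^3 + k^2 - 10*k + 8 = (k - 1)*(k^2 + 2*k - 8) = (k - 1)*(k + 4)*(k - 2)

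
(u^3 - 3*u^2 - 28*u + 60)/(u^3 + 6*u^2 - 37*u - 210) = (u - 2)/(u + 7)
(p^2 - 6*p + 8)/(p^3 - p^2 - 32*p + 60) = (p - 4)/(p^2 + p - 30)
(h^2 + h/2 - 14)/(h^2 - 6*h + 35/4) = 2*(h + 4)/(2*h - 5)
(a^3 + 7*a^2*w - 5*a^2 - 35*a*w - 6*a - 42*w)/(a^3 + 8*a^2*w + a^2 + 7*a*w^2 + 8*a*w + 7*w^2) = (a - 6)/(a + w)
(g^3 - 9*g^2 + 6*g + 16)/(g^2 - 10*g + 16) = g + 1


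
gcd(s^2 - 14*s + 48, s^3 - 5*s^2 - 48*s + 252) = s - 6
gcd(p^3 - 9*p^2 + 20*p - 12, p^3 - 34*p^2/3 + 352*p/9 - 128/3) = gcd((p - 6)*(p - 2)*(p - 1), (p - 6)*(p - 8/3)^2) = p - 6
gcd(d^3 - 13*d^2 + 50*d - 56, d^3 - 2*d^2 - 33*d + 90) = 1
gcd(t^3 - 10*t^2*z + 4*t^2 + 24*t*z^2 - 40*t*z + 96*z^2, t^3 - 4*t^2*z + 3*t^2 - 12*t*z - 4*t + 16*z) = -t^2 + 4*t*z - 4*t + 16*z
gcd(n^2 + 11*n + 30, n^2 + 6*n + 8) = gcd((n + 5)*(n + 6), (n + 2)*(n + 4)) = 1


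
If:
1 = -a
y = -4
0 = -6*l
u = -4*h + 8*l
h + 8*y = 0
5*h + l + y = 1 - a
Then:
No Solution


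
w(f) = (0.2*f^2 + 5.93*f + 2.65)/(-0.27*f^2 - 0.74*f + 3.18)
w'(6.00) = 0.74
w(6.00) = -4.14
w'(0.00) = 2.06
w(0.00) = 0.83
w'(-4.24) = 16.56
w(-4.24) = -12.91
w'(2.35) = 14035.94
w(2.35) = -353.27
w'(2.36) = 7162.83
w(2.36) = -253.00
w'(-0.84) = 1.50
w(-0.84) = -0.61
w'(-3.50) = 4.81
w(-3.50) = -6.36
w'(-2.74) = 2.40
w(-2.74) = -3.80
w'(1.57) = 15.65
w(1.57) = 9.21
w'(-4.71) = 88.32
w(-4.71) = -30.85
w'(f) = (0.4*f + 5.93)/(-0.27*f^2 - 0.74*f + 3.18) + (0.54*f + 0.74)*(0.2*f^2 + 5.93*f + 2.65)/(-0.27*f^2 - 0.74*f + 3.18)^2 = (1.4531*f^2 + 2.703*f + 20.8184)/(0.0729*f^4 + 0.3996*f^3 - 1.1696*f^2 - 4.7064*f + 10.1124)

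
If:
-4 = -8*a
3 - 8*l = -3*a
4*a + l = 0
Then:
No Solution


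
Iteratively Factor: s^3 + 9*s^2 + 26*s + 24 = (s + 4)*(s^2 + 5*s + 6) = (s + 3)*(s + 4)*(s + 2)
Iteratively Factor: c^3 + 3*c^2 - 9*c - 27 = (c + 3)*(c^2 - 9) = (c + 3)^2*(c - 3)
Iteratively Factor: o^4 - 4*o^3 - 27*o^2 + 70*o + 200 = (o - 5)*(o^3 + o^2 - 22*o - 40) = (o - 5)*(o + 4)*(o^2 - 3*o - 10) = (o - 5)^2*(o + 4)*(o + 2)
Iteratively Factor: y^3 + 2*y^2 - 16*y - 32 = (y + 4)*(y^2 - 2*y - 8) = (y - 4)*(y + 4)*(y + 2)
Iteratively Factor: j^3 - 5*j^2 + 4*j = (j)*(j^2 - 5*j + 4) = j*(j - 4)*(j - 1)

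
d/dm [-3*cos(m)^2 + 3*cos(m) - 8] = -3*sin(m) + 3*sin(2*m)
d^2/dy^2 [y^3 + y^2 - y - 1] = 6*y + 2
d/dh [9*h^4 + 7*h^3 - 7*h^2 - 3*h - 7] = 36*h^3 + 21*h^2 - 14*h - 3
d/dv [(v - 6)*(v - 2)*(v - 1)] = 3*v^2 - 18*v + 20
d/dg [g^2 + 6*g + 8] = 2*g + 6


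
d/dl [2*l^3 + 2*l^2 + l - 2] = 6*l^2 + 4*l + 1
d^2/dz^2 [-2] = 0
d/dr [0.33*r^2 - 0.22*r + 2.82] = 0.66*r - 0.22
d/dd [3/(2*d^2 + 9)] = -12*d/(2*d^2 + 9)^2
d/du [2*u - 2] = 2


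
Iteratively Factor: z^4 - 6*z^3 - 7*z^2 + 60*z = (z + 3)*(z^3 - 9*z^2 + 20*z) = z*(z + 3)*(z^2 - 9*z + 20) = z*(z - 4)*(z + 3)*(z - 5)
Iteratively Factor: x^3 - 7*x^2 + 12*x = (x)*(x^2 - 7*x + 12) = x*(x - 3)*(x - 4)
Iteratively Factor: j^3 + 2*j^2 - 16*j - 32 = (j + 2)*(j^2 - 16) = (j - 4)*(j + 2)*(j + 4)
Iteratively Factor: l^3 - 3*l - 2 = (l - 2)*(l^2 + 2*l + 1) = (l - 2)*(l + 1)*(l + 1)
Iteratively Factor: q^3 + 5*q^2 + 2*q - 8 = (q + 2)*(q^2 + 3*q - 4) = (q - 1)*(q + 2)*(q + 4)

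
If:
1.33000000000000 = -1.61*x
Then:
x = -0.83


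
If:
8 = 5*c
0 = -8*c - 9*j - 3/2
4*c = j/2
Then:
No Solution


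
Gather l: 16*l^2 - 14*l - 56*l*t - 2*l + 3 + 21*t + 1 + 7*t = 16*l^2 + l*(-56*t - 16) + 28*t + 4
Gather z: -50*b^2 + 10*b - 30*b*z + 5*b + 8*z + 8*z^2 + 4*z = -50*b^2 + 15*b + 8*z^2 + z*(12 - 30*b)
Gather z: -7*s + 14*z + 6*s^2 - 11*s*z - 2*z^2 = 6*s^2 - 7*s - 2*z^2 + z*(14 - 11*s)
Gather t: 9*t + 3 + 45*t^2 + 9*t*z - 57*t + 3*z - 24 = 45*t^2 + t*(9*z - 48) + 3*z - 21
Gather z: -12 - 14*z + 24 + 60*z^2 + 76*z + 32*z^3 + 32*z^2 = 32*z^3 + 92*z^2 + 62*z + 12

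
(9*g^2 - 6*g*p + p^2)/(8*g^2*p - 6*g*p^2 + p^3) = (9*g^2 - 6*g*p + p^2)/(p*(8*g^2 - 6*g*p + p^2))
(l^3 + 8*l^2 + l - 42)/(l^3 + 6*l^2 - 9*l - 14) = (l + 3)/(l + 1)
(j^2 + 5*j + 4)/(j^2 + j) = (j + 4)/j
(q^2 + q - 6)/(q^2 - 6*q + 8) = (q + 3)/(q - 4)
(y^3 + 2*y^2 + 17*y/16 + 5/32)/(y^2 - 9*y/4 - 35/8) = (8*y^2 + 6*y + 1)/(4*(2*y - 7))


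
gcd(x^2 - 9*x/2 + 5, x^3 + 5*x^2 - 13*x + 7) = 1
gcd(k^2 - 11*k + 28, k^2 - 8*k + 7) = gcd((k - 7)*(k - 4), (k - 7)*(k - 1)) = k - 7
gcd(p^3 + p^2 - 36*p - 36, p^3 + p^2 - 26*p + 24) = p + 6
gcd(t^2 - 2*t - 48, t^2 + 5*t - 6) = t + 6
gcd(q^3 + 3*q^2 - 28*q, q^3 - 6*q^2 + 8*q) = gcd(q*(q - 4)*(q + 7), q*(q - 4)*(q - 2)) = q^2 - 4*q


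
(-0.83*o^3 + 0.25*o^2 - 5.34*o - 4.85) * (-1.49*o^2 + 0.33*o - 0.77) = 1.2367*o^5 - 0.6464*o^4 + 8.6782*o^3 + 5.2718*o^2 + 2.5113*o + 3.7345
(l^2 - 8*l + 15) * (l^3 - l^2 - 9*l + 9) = l^5 - 9*l^4 + 14*l^3 + 66*l^2 - 207*l + 135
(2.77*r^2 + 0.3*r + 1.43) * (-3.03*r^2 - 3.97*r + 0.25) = -8.3931*r^4 - 11.9059*r^3 - 4.8314*r^2 - 5.6021*r + 0.3575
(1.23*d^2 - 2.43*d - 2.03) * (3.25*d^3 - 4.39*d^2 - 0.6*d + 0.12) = 3.9975*d^5 - 13.2972*d^4 + 3.3322*d^3 + 10.5173*d^2 + 0.9264*d - 0.2436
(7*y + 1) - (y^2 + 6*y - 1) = -y^2 + y + 2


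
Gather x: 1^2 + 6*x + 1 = 6*x + 2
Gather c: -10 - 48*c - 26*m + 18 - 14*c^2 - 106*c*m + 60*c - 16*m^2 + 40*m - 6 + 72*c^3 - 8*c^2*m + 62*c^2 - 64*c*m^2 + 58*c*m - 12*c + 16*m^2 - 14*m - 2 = 72*c^3 + c^2*(48 - 8*m) + c*(-64*m^2 - 48*m)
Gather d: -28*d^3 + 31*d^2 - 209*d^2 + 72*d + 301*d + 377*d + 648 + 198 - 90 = -28*d^3 - 178*d^2 + 750*d + 756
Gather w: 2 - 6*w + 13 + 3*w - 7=8 - 3*w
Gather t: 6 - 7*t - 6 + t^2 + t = t^2 - 6*t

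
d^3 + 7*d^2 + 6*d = d*(d + 1)*(d + 6)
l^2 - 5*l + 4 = (l - 4)*(l - 1)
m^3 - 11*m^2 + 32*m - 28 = (m - 7)*(m - 2)^2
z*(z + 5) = z^2 + 5*z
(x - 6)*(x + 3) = x^2 - 3*x - 18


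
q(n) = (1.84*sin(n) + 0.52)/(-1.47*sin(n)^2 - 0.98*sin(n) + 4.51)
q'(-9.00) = -0.36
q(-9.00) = -0.05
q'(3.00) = -0.48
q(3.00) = 0.18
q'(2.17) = -0.92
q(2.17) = 0.76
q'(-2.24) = -0.30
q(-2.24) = -0.21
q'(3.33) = -0.39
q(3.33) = 0.04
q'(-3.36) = -0.51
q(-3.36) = 0.22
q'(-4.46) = -0.67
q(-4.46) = 1.05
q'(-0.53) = 0.35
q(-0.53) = -0.09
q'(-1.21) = 0.20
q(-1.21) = -0.29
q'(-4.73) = 0.05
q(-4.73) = 1.15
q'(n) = (2.94*sin(n)*cos(n) + 0.98*cos(n))*(1.84*sin(n) + 0.52)/(-1.47*sin(n)^2 - 0.98*sin(n) + 4.51)^2 + 1.84*cos(n)/(-1.47*sin(n)^2 - 0.98*sin(n) + 4.51)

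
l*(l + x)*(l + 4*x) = l^3 + 5*l^2*x + 4*l*x^2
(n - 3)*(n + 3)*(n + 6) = n^3 + 6*n^2 - 9*n - 54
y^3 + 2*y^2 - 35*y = y*(y - 5)*(y + 7)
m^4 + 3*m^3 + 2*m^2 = m^2*(m + 1)*(m + 2)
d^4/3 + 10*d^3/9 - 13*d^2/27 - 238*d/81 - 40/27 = (d/3 + 1)*(d - 5/3)*(d + 2/3)*(d + 4/3)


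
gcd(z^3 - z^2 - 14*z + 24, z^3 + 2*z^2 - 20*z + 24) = z - 2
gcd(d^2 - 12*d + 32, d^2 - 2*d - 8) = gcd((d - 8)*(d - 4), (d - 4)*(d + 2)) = d - 4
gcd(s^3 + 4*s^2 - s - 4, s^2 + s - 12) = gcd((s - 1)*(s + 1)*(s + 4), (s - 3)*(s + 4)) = s + 4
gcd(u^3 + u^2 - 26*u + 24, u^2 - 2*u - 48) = u + 6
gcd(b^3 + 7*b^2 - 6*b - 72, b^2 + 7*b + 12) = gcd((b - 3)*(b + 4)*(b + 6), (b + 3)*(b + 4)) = b + 4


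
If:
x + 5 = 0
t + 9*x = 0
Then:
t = 45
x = -5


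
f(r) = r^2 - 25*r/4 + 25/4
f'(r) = 2*r - 25/4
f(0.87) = 1.57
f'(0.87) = -4.51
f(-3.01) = 34.12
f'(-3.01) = -12.27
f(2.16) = -2.58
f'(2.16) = -1.93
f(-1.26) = 15.71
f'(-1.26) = -8.77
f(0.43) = 3.75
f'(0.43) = -5.39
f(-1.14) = 14.67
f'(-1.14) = -8.53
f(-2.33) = 26.24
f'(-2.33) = -10.91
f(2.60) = -3.24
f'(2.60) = -1.05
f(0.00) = 6.25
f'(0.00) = -6.25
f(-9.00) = 143.50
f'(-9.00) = -24.25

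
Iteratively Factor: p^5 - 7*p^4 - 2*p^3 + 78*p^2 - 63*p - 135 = (p + 1)*(p^4 - 8*p^3 + 6*p^2 + 72*p - 135) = (p + 1)*(p + 3)*(p^3 - 11*p^2 + 39*p - 45) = (p - 3)*(p + 1)*(p + 3)*(p^2 - 8*p + 15) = (p - 5)*(p - 3)*(p + 1)*(p + 3)*(p - 3)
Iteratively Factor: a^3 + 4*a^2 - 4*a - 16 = (a + 4)*(a^2 - 4) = (a - 2)*(a + 4)*(a + 2)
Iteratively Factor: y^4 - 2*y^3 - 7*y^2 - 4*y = (y + 1)*(y^3 - 3*y^2 - 4*y) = (y - 4)*(y + 1)*(y^2 + y) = y*(y - 4)*(y + 1)*(y + 1)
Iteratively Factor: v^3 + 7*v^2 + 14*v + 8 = (v + 4)*(v^2 + 3*v + 2) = (v + 2)*(v + 4)*(v + 1)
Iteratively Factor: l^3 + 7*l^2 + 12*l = (l)*(l^2 + 7*l + 12) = l*(l + 4)*(l + 3)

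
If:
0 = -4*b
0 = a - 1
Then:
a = 1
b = 0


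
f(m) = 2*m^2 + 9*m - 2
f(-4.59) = -1.17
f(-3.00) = -11.00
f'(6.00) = 33.00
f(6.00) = 124.00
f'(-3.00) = -3.00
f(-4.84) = 1.29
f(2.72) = 37.28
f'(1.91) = 16.64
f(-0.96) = -8.80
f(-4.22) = -4.36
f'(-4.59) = -9.36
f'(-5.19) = -11.76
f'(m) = 4*m + 9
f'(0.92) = 12.68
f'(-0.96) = 5.16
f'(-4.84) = -10.36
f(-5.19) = 5.16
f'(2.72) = 19.88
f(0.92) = 7.97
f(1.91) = 22.49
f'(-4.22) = -7.88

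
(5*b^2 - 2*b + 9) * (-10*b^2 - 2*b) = -50*b^4 + 10*b^3 - 86*b^2 - 18*b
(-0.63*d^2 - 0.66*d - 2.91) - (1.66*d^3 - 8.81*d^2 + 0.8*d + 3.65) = -1.66*d^3 + 8.18*d^2 - 1.46*d - 6.56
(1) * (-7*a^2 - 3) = -7*a^2 - 3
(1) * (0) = 0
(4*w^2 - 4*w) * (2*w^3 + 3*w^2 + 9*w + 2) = 8*w^5 + 4*w^4 + 24*w^3 - 28*w^2 - 8*w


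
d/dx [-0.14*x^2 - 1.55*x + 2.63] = -0.28*x - 1.55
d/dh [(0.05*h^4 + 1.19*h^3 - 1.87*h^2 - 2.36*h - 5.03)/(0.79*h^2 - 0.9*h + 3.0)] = (0.079*h^5 + 0.8051*h^4 - 1.542*h^3 + 14.2574*h^2 - 3.2726*h - 11.607)/(0.6241*h^4 - 1.422*h^3 + 5.55*h^2 - 5.4*h + 9.0)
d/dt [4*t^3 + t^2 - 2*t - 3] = 12*t^2 + 2*t - 2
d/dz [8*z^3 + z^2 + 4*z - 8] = 24*z^2 + 2*z + 4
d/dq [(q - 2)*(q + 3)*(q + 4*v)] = 3*q^2 + 8*q*v + 2*q + 4*v - 6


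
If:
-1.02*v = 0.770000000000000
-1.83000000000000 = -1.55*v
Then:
No Solution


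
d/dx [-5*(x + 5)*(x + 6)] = -10*x - 55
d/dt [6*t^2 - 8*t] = 12*t - 8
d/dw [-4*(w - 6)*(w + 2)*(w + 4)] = 112 - 12*w^2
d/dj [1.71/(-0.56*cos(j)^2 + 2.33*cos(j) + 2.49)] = (3.9843 - 1.9152*cos(j))*sin(j)/(-0.56*cos(j)^2 + 2.33*cos(j) + 2.49)^2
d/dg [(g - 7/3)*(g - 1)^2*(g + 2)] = 4*g^3 - 7*g^2 - 6*g + 9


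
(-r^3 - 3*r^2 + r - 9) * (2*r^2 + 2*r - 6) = -2*r^5 - 8*r^4 + 2*r^3 + 2*r^2 - 24*r + 54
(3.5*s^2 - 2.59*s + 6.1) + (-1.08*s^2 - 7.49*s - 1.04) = 2.42*s^2 - 10.08*s + 5.06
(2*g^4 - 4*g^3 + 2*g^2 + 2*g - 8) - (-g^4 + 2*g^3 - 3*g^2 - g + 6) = 3*g^4 - 6*g^3 + 5*g^2 + 3*g - 14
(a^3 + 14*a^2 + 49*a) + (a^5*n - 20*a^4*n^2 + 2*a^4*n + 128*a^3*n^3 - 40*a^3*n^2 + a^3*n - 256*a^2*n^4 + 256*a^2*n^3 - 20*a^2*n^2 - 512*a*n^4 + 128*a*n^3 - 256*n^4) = a^5*n - 20*a^4*n^2 + 2*a^4*n + 128*a^3*n^3 - 40*a^3*n^2 + a^3*n + a^3 - 256*a^2*n^4 + 256*a^2*n^3 - 20*a^2*n^2 + 14*a^2 - 512*a*n^4 + 128*a*n^3 + 49*a - 256*n^4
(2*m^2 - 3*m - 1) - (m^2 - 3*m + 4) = m^2 - 5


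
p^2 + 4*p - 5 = (p - 1)*(p + 5)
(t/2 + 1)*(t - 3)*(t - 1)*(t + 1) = t^4/2 - t^3/2 - 7*t^2/2 + t/2 + 3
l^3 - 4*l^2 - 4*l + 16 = (l - 4)*(l - 2)*(l + 2)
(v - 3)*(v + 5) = v^2 + 2*v - 15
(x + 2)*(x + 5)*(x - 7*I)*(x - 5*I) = x^4 + 7*x^3 - 12*I*x^3 - 25*x^2 - 84*I*x^2 - 245*x - 120*I*x - 350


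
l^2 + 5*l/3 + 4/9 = (l + 1/3)*(l + 4/3)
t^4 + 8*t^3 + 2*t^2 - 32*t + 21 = (t - 1)^2*(t + 3)*(t + 7)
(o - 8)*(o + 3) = o^2 - 5*o - 24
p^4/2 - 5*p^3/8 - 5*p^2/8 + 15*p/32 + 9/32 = (p/2 + 1/4)*(p - 3/2)*(p - 1)*(p + 3/4)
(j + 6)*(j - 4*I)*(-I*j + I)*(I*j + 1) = j^4 + 5*j^3 - 5*I*j^3 - 10*j^2 - 25*I*j^2 - 20*j + 30*I*j + 24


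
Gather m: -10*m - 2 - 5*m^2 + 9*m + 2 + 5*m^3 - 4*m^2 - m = 5*m^3 - 9*m^2 - 2*m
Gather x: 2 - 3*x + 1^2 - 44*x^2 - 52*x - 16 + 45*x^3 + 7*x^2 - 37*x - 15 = 45*x^3 - 37*x^2 - 92*x - 28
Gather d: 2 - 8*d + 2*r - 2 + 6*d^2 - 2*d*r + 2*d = 6*d^2 + d*(-2*r - 6) + 2*r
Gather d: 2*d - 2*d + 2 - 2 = 0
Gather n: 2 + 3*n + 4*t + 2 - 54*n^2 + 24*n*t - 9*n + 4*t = -54*n^2 + n*(24*t - 6) + 8*t + 4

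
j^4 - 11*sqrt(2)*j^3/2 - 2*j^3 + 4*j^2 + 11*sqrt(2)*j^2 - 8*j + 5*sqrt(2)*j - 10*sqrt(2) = (j - 2)*(j - 5*sqrt(2))*(j - sqrt(2))*(j + sqrt(2)/2)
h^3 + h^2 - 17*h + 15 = (h - 3)*(h - 1)*(h + 5)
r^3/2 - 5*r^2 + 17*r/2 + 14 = (r/2 + 1/2)*(r - 7)*(r - 4)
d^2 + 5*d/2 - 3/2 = (d - 1/2)*(d + 3)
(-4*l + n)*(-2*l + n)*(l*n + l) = 8*l^3*n + 8*l^3 - 6*l^2*n^2 - 6*l^2*n + l*n^3 + l*n^2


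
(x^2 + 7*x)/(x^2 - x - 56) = x/(x - 8)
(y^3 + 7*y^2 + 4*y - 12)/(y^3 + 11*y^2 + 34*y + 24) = (y^2 + y - 2)/(y^2 + 5*y + 4)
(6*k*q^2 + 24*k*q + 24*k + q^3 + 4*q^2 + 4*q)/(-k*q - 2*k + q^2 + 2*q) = (6*k*q + 12*k + q^2 + 2*q)/(-k + q)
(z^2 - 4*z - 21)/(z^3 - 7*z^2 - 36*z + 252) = (z + 3)/(z^2 - 36)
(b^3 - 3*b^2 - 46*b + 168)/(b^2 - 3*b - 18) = (b^2 + 3*b - 28)/(b + 3)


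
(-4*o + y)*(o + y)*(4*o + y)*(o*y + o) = -16*o^4*y - 16*o^4 - 16*o^3*y^2 - 16*o^3*y + o^2*y^3 + o^2*y^2 + o*y^4 + o*y^3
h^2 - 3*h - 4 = (h - 4)*(h + 1)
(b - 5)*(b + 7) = b^2 + 2*b - 35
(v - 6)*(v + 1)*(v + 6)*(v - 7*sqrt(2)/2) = v^4 - 7*sqrt(2)*v^3/2 + v^3 - 36*v^2 - 7*sqrt(2)*v^2/2 - 36*v + 126*sqrt(2)*v + 126*sqrt(2)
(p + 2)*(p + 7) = p^2 + 9*p + 14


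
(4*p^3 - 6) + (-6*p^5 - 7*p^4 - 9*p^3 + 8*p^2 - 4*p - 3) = -6*p^5 - 7*p^4 - 5*p^3 + 8*p^2 - 4*p - 9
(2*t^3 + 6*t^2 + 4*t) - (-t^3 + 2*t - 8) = 3*t^3 + 6*t^2 + 2*t + 8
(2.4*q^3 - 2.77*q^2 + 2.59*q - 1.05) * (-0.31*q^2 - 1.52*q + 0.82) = -0.744*q^5 - 2.7893*q^4 + 5.3755*q^3 - 5.8827*q^2 + 3.7198*q - 0.861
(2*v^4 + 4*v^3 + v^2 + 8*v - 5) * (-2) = -4*v^4 - 8*v^3 - 2*v^2 - 16*v + 10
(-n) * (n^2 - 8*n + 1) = -n^3 + 8*n^2 - n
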